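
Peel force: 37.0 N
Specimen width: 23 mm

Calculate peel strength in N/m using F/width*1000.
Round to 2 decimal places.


Peel strength = 37.0 / 23 * 1000 = 1608.70 N/m

1608.70


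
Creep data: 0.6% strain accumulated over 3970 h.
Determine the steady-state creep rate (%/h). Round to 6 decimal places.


Rate = 0.6 / 3970 = 0.000151 %/h

0.000151


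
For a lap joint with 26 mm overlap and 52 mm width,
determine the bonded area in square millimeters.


Area = 26 * 52 = 1352 mm^2

1352


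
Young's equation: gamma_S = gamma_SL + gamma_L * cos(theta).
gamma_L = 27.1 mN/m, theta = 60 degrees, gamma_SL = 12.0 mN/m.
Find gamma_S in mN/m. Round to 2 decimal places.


cos(60 deg) = 0.500000
gamma_S = 12.0 + 27.1 * 0.500000
= 25.55 mN/m

25.55


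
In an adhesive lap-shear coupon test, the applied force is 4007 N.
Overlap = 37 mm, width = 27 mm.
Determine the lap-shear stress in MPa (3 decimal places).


stress = F / (overlap * width)
= 4007 / (37 * 27)
= 4.011 MPa

4.011


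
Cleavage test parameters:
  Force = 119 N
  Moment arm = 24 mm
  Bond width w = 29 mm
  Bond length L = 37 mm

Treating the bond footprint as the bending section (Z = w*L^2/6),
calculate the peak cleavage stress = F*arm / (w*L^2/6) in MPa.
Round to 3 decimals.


M = 119 * 24 = 2856 N*mm
Z = 29 * 37^2 / 6 = 39701 / 6 mm^3
sigma = M / Z = 6 * 2856 / 39701 = 17136 / 39701
= 0.432 MPa

0.432


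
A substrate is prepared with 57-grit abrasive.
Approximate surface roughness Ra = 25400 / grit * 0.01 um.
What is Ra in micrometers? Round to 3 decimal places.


Ra = 25400 / 57 * 0.01 = 4.456 um

4.456


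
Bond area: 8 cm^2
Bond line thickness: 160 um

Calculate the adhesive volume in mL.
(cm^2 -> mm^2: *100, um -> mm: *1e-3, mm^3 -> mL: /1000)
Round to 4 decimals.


V = 8*100 * 160*1e-3 / 1000
= 0.1280 mL

0.1280


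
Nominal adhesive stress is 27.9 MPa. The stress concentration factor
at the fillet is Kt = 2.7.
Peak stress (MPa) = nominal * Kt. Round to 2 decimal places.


Peak = 27.9 * 2.7 = 75.33 MPa

75.33


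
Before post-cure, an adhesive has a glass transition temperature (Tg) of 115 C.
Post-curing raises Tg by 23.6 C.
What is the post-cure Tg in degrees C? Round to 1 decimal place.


Tg_post = Tg_base + delta_Tg
= 115 + 23.6
= 138.6 C

138.6


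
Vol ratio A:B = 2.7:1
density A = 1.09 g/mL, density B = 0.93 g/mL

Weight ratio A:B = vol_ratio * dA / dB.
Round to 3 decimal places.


Weight ratio = 2.7 * 1.09 / 0.93
= 3.165

3.165


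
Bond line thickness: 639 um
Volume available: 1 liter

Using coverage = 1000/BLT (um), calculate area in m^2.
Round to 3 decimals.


1 L = 1e6 mm^3, thickness = 639 um = 0.639 mm
Area = 1e6 / 0.639 mm^2 = (1e6 / 0.639) / 1e6 m^2 = 1000 / 639 m^2
= 1.565 m^2

1.565


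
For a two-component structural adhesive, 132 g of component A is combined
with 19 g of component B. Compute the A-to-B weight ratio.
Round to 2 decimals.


Weight ratio A:B = 132 / 19
= 6.95

6.95


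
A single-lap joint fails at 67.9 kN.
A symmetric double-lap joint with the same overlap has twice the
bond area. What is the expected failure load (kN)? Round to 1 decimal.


Double-lap load = 2 * 67.9 = 135.8 kN

135.8


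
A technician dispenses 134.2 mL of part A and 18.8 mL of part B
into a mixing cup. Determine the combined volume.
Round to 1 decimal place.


Combined volume = 134.2 + 18.8
= 153.0 mL

153.0


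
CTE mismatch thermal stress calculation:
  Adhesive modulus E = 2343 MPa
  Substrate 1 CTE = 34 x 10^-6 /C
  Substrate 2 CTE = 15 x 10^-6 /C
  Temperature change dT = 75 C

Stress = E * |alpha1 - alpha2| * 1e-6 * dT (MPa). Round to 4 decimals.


delta_alpha = |34 - 15| = 19 x 10^-6/C
Stress = 2343 * 19e-6 * 75
= 3.3388 MPa

3.3388


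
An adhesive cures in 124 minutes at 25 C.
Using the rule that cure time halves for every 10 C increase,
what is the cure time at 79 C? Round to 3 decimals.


Factor = 2^((79 - 25) / 10) = 42.2243
Cure time = 124 / 42.2243
= 2.937 minutes

2.937


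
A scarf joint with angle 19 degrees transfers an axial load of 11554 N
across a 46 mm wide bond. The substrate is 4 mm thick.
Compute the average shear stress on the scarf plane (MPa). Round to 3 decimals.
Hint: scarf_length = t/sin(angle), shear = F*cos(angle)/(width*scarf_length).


scarf_length = 4 / sin(19 deg) = 12.2862 mm
cos(19 deg) = 0.945519
shear stress = 11554 * 0.945519 / (46 * 12.2862)
= 19.330 MPa

19.330


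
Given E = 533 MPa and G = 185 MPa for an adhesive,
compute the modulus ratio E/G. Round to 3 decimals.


E/G ratio = 533 / 185 = 2.881

2.881


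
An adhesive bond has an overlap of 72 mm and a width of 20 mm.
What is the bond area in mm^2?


Bond area = overlap * width
= 72 * 20
= 1440 mm^2

1440


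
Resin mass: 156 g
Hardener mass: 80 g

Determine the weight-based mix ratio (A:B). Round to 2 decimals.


Ratio = 156 / 80 = 1.95

1.95


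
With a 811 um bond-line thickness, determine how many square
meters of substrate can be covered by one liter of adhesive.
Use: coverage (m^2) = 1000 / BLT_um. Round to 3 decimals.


Coverage = 1000 / 811 = 1.233 m^2

1.233


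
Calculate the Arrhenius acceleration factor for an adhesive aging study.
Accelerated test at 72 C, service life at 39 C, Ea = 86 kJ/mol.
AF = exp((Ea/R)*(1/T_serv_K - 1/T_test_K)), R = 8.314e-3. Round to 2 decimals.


T_test = 345.15 K, T_serv = 312.15 K
Ea/R = 86 / 0.008314 = 10344.00
AF = exp(10344.00 * (1/312.15 - 1/345.15))
= 23.77

23.77


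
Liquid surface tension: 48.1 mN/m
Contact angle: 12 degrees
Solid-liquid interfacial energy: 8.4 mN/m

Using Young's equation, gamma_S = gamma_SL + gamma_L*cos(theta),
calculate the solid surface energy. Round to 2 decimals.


gamma_S = 8.4 + 48.1 * cos(12)
= 55.45 mN/m

55.45


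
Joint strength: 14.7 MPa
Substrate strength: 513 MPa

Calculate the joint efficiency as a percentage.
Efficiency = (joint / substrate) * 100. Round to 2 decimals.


Efficiency = (14.7 / 513) * 100 = 2.87%

2.87


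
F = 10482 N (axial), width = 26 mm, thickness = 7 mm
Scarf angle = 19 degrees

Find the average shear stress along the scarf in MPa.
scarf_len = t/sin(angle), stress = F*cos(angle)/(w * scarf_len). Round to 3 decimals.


scarf_len = 7/sin(19 deg) = 21.5009
cos(19 deg) = 0.945519
stress = 10482*0.945519/(26*21.5009) = 17.729 MPa

17.729


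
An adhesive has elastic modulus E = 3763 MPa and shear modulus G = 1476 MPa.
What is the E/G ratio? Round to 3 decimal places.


E/G = 3763 / 1476 = 2.549

2.549


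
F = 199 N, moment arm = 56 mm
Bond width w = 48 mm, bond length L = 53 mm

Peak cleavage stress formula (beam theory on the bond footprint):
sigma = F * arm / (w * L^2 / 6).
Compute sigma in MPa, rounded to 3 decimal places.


sigma = (199 * 56) / (48 * 2809 / 6)
= 11144 * 6 / 134832
= 66864 / 134832
= 0.496 MPa

0.496


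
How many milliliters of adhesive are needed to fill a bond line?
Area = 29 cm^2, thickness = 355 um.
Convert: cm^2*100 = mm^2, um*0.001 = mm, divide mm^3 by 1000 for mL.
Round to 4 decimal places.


= (29 * 100) * (355 * 0.001) / 1000
= 1.0295 mL

1.0295


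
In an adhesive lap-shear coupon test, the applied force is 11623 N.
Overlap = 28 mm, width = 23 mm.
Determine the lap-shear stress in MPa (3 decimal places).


stress = F / (overlap * width)
= 11623 / (28 * 23)
= 18.048 MPa

18.048


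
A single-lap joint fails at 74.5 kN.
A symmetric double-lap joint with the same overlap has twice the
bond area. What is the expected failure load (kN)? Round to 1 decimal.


Double-lap load = 2 * 74.5 = 149.0 kN

149.0


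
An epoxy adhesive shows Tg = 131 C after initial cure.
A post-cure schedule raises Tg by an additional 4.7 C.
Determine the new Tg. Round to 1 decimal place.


New Tg = 131 + 4.7
= 135.7 C

135.7


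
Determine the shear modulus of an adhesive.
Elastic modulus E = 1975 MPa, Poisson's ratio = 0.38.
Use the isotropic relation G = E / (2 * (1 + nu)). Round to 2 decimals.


G = 1975 / (2*(1+0.38)) = 1975 / 2.76
= 715.58 MPa

715.58


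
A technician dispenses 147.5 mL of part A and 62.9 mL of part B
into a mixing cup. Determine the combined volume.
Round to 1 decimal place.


Combined volume = 147.5 + 62.9
= 210.4 mL

210.4


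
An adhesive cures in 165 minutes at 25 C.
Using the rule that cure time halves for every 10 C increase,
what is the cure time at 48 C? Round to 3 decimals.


Factor = 2^((48 - 25) / 10) = 4.9246
Cure time = 165 / 4.9246
= 33.505 minutes

33.505


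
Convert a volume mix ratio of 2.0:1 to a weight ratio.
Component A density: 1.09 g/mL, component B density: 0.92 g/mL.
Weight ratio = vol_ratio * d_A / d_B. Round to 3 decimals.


= 2.0 * 1.09 / 0.92 = 2.370

2.370


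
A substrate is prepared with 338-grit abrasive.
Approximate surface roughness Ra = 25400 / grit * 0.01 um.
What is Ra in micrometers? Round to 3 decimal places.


Ra = 25400 / 338 * 0.01 = 0.751 um

0.751


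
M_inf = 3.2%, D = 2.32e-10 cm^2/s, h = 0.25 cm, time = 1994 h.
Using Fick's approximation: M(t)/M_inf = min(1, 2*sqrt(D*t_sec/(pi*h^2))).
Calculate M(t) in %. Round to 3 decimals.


t = 7178400 s
ratio = min(1, 2*sqrt(2.32e-10*7178400/(pi*0.0625)))
= 0.184193
M(t) = 3.2 * 0.184193 = 0.589%

0.589


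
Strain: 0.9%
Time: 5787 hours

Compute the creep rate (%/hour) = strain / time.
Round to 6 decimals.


Creep rate = 0.9 / 5787
= 0.000156 %/h

0.000156


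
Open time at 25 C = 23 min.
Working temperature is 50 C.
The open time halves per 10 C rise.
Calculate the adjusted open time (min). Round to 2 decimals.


factor = 2^((50 - 25) / 10) = 5.6569
ot = 23 / 5.6569 = 4.07 min

4.07


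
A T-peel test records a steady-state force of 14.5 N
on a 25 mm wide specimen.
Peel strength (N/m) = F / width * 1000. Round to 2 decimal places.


Peel strength = 14.5 / 25 * 1000
= 580.00 N/m

580.00


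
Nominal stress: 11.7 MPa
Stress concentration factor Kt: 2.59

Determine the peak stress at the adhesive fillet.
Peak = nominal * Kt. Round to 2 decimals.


Peak stress = 11.7 * 2.59
= 30.30 MPa

30.30


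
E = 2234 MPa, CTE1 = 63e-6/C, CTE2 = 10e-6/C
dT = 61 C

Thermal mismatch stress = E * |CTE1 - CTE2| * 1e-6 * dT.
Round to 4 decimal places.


= 2234 * 53e-6 * 61
= 7.2225 MPa

7.2225


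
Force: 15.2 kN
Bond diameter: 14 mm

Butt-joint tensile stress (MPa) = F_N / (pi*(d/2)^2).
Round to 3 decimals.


F_N = 15.2 * 1000 = 15200.0 N
A = pi*(7.0)^2 = 153.9380 mm^2
stress = 15200.0 / 153.9380 = 98.741 MPa

98.741


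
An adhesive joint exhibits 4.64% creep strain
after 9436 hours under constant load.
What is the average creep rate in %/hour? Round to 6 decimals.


Creep rate = strain / time
= 4.64 / 9436
= 0.000492 %/h

0.000492


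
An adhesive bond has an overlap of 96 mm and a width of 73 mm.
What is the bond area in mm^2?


Bond area = overlap * width
= 96 * 73
= 7008 mm^2

7008


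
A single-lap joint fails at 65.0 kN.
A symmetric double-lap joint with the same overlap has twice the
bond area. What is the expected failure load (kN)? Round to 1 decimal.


Double-lap load = 2 * 65.0 = 130.0 kN

130.0


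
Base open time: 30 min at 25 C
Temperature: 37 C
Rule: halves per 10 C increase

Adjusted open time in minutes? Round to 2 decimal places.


Acceleration = 2^((37-25)/10) = 2.2974
Open time = 30 / 2.2974 = 13.06 min

13.06


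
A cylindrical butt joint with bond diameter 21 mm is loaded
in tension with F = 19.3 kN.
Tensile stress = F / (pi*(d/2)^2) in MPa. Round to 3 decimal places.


Area = pi * (21/2)^2 = 346.3606 mm^2
Stress = 19.3*1000 / 346.3606
= 55.722 MPa

55.722


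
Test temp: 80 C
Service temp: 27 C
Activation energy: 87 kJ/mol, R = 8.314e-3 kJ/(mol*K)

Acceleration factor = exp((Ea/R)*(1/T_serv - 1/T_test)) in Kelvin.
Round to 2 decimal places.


AF = exp((87/0.008314)*(1/300.15 - 1/353.15))
= 187.21

187.21


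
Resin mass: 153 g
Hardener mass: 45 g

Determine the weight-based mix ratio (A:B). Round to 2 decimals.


Ratio = 153 / 45 = 3.40

3.40


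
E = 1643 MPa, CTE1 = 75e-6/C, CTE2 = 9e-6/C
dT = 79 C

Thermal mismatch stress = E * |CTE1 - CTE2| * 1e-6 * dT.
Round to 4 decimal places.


= 1643 * 66e-6 * 79
= 8.5666 MPa

8.5666


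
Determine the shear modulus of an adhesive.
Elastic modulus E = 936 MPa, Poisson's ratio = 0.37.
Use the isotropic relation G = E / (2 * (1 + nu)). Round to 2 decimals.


G = 936 / (2*(1+0.37)) = 936 / 2.74
= 341.61 MPa

341.61


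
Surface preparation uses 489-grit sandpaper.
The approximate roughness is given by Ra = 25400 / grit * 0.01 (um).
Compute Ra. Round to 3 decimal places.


Ra = 25400 / 489 * 0.01
= 254 / 489
= 0.519 um

0.519


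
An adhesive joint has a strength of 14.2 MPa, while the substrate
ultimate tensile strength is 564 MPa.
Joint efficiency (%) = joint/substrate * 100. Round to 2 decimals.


Efficiency = 14.2 / 564 * 100
= 2.52%

2.52


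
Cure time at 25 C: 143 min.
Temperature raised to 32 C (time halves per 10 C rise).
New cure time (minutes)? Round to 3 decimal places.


Acceleration factor = 2^(7/10) = 1.6245
New time = 143 / 1.6245 = 88.027 min

88.027


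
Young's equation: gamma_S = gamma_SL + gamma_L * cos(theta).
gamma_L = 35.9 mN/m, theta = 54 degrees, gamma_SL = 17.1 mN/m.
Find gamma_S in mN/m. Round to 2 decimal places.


cos(54 deg) = 0.587785
gamma_S = 17.1 + 35.9 * 0.587785
= 38.20 mN/m

38.20


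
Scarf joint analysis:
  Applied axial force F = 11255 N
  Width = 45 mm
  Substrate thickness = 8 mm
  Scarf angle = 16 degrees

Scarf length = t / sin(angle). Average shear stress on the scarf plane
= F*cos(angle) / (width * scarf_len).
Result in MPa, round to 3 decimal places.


Scarf length = 8 / sin(16 deg) = 29.0236 mm
cos(16 deg) = 0.961262
Shear = 11255 * 0.961262 / (45 * 29.0236)
= 8.284 MPa

8.284


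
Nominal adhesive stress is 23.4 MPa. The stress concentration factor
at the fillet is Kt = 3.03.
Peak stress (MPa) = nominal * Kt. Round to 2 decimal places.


Peak = 23.4 * 3.03 = 70.90 MPa

70.90


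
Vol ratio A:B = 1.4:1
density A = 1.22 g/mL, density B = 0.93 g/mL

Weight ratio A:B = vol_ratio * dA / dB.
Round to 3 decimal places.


Weight ratio = 1.4 * 1.22 / 0.93
= 1.837

1.837


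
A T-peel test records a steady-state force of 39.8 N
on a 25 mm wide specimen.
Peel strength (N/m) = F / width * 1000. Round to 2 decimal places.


Peel strength = 39.8 / 25 * 1000
= 1592.00 N/m

1592.00


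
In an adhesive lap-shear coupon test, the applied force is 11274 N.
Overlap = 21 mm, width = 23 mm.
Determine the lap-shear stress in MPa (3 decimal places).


stress = F / (overlap * width)
= 11274 / (21 * 23)
= 23.342 MPa

23.342


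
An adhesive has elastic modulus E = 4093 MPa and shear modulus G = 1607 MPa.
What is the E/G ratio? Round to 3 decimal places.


E/G = 4093 / 1607 = 2.547

2.547


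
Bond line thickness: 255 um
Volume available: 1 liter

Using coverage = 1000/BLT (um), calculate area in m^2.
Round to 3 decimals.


1 L = 1e6 mm^3, thickness = 255 um = 0.255 mm
Area = 1e6 / 0.255 mm^2 = (1e6 / 0.255) / 1e6 m^2 = 1000 / 255 m^2
= 3.922 m^2

3.922


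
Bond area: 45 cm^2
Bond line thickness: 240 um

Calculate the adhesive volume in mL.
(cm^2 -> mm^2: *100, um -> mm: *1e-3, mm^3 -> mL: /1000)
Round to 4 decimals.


V = 45*100 * 240*1e-3 / 1000
= 1.0800 mL

1.0800


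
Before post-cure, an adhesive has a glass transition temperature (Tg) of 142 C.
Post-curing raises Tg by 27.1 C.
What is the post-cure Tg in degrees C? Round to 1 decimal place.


Tg_post = Tg_base + delta_Tg
= 142 + 27.1
= 169.1 C

169.1


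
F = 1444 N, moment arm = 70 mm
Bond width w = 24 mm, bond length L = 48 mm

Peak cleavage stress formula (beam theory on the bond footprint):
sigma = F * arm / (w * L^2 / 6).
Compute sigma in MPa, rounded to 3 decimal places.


sigma = (1444 * 70) / (24 * 2304 / 6)
= 101080 * 6 / 55296
= 606480 / 55296
= 10.968 MPa

10.968


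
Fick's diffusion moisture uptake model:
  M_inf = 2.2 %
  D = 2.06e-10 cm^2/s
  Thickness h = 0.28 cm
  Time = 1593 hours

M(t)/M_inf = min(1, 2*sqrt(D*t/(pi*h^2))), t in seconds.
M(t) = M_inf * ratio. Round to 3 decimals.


t_sec = 1593 * 3600 = 5734800
ratio = 2*sqrt(2.06e-10*5734800/(pi*0.28^2))
= min(1, 0.138513)
= 0.138513
M(t) = 2.2 * 0.138513 = 0.305 %

0.305


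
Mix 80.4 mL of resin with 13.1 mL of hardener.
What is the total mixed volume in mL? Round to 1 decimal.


Total = 80.4 + 13.1 = 93.5 mL

93.5


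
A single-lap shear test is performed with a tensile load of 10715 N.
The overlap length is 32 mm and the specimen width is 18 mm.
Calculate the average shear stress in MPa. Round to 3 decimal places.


Shear stress = F / (overlap * width)
= 10715 / (32 * 18)
= 10715 / 576
= 18.602 MPa

18.602


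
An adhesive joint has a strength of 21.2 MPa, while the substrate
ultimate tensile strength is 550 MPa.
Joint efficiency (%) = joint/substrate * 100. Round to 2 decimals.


Efficiency = 21.2 / 550 * 100
= 3.85%

3.85


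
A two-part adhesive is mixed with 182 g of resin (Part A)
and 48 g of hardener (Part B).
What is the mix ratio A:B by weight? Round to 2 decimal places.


Mix ratio = mass_A / mass_B
= 182 / 48
= 3.79

3.79


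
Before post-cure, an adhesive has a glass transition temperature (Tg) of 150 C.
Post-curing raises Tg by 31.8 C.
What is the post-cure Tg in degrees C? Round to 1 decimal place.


Tg_post = Tg_base + delta_Tg
= 150 + 31.8
= 181.8 C

181.8


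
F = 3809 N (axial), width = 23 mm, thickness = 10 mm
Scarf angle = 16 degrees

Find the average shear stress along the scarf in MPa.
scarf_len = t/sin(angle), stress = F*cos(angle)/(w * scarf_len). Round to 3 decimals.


scarf_len = 10/sin(16 deg) = 36.2796
cos(16 deg) = 0.961262
stress = 3809*0.961262/(23*36.2796) = 4.388 MPa

4.388


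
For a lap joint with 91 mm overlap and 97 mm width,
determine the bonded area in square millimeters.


Area = 91 * 97 = 8827 mm^2

8827


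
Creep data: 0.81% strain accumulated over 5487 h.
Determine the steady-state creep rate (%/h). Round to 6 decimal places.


Rate = 0.81 / 5487 = 0.000148 %/h

0.000148


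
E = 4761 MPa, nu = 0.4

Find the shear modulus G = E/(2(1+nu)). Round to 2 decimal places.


G = 4761 / (2 * 1.40)
= 1700.36 MPa

1700.36


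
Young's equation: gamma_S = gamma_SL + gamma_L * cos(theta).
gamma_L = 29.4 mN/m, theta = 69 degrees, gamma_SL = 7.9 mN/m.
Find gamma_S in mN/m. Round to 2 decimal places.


cos(69 deg) = 0.358368
gamma_S = 7.9 + 29.4 * 0.358368
= 18.44 mN/m

18.44


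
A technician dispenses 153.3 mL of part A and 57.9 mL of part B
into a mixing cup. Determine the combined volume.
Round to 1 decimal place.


Combined volume = 153.3 + 57.9
= 211.2 mL

211.2


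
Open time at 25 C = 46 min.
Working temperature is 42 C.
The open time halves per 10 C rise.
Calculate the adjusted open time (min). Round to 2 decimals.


factor = 2^((42 - 25) / 10) = 3.2490
ot = 46 / 3.2490 = 14.16 min

14.16


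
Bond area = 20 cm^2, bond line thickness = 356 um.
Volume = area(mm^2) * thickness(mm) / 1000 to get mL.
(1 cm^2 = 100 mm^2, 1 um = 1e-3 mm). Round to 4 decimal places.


area_mm2 = 20 * 100 = 2000
blt_mm = 356 * 1e-3 = 0.356
vol_mm3 = 2000 * 0.356 = 712.0
vol_mL = 712.0 / 1000 = 0.7120 mL

0.7120


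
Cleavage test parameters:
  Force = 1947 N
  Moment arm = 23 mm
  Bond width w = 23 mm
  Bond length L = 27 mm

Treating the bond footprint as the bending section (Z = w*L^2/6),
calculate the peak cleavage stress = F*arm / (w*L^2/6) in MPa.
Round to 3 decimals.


M = 1947 * 23 = 44781 N*mm
Z = 23 * 27^2 / 6 = 16767 / 6 mm^3
sigma = M / Z = 6 * 44781 / 16767 = 268686 / 16767
= 16.025 MPa

16.025


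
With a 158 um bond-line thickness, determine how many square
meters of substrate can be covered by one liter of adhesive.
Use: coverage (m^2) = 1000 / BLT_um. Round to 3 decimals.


Coverage = 1000 / 158 = 6.329 m^2

6.329


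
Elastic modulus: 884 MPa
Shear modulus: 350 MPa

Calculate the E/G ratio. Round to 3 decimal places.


E / G = 884 / 350 = 2.526

2.526


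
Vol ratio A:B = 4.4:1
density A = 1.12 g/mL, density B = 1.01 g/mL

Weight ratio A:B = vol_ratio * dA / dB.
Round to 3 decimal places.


Weight ratio = 4.4 * 1.12 / 1.01
= 4.879

4.879


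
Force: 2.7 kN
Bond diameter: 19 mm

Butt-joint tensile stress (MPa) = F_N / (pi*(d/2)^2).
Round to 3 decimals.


F_N = 2.7 * 1000 = 2700.0 N
A = pi*(9.5)^2 = 283.5287 mm^2
stress = 2700.0 / 283.5287 = 9.523 MPa

9.523


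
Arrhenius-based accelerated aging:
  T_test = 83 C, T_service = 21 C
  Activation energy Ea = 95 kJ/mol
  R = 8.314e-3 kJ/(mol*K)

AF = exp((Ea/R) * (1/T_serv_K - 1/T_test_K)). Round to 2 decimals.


T_test_K = 356.15, T_serv_K = 294.15
AF = exp((95/8.314e-3) * (1/294.15 - 1/356.15))
= 864.75

864.75


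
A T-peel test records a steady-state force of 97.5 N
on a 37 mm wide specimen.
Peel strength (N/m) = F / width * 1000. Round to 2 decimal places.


Peel strength = 97.5 / 37 * 1000
= 2635.14 N/m

2635.14


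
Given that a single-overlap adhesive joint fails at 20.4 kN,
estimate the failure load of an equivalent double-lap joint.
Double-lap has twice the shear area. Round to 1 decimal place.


Double-lap factor = 2
Expected load = 20.4 * 2 = 40.8 kN

40.8


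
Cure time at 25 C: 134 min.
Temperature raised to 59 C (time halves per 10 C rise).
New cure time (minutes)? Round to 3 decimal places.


Acceleration factor = 2^(34/10) = 10.5561
New time = 134 / 10.5561 = 12.694 min

12.694


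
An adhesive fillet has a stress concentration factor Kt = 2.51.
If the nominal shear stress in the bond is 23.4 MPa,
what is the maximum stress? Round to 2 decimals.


Max stress = 23.4 * 2.51 = 58.73 MPa

58.73


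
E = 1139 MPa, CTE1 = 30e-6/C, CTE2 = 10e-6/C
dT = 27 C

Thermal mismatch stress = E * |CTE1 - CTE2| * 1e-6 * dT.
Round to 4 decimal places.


= 1139 * 20e-6 * 27
= 0.6151 MPa

0.6151


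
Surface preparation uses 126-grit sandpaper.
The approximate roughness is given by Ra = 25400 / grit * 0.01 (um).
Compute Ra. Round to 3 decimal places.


Ra = 25400 / 126 * 0.01
= 254 / 126
= 2.016 um

2.016


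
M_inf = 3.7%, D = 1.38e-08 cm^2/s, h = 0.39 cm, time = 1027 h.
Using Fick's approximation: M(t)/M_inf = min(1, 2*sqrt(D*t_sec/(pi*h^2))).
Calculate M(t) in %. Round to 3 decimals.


t = 3697200 s
ratio = min(1, 2*sqrt(1.38e-08*3697200/(pi*0.1521)))
= 0.653531
M(t) = 3.7 * 0.653531 = 2.418%

2.418


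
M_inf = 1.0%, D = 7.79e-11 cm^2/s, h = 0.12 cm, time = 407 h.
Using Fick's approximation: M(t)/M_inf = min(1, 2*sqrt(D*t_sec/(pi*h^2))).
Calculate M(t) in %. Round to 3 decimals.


t = 1465200 s
ratio = min(1, 2*sqrt(7.79e-11*1465200/(pi*0.0144)))
= 0.100459
M(t) = 1.0 * 0.100459 = 0.100%

0.100


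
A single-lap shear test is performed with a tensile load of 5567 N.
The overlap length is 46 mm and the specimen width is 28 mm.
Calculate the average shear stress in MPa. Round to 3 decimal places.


Shear stress = F / (overlap * width)
= 5567 / (46 * 28)
= 5567 / 1288
= 4.322 MPa

4.322


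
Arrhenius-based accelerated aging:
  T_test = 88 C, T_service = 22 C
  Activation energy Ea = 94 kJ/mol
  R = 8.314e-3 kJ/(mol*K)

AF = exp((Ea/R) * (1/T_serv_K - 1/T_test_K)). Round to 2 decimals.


T_test_K = 361.15, T_serv_K = 295.15
AF = exp((94/8.314e-3) * (1/295.15 - 1/361.15))
= 1097.22

1097.22


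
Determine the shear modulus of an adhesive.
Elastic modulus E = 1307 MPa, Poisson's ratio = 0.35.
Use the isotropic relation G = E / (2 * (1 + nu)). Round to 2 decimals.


G = 1307 / (2*(1+0.35)) = 1307 / 2.70
= 484.07 MPa

484.07


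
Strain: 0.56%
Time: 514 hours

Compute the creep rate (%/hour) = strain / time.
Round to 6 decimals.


Creep rate = 0.56 / 514
= 0.001089 %/h

0.001089


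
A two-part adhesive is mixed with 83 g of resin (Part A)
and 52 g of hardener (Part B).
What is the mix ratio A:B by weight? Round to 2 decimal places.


Mix ratio = mass_A / mass_B
= 83 / 52
= 1.60

1.60


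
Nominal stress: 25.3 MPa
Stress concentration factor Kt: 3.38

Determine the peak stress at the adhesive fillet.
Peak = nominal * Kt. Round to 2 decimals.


Peak stress = 25.3 * 3.38
= 85.51 MPa

85.51


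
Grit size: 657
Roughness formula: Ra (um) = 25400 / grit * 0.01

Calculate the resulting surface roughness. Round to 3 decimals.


Ra = 25400 / 657 * 0.01
= 0.387 um

0.387


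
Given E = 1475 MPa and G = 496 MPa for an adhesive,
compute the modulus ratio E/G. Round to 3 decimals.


E/G ratio = 1475 / 496 = 2.974

2.974


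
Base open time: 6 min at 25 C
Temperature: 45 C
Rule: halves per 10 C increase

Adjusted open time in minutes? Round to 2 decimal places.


Acceleration = 2^((45-25)/10) = 4.0000
Open time = 6 / 4.0000 = 1.50 min

1.50


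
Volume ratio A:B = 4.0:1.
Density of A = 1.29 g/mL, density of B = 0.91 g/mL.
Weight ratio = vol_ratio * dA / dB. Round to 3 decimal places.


Wt ratio = 4.0 * 1.29 / 0.91
= 5.670

5.670


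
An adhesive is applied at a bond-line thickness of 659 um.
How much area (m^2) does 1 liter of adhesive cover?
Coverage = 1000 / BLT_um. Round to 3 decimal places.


Coverage = 1000 / 659 = 1.517 m^2

1.517


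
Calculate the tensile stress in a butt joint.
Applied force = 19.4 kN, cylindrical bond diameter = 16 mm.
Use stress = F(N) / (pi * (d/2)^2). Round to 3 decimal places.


A = pi * 8.0^2 = 201.0619 mm^2
sigma = 19400.0 / 201.0619 = 96.488 MPa

96.488


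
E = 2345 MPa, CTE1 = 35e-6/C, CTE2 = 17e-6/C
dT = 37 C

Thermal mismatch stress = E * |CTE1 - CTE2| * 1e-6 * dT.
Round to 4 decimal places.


= 2345 * 18e-6 * 37
= 1.5618 MPa

1.5618


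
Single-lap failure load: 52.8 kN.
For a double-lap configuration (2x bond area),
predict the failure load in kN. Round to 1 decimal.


Failure load = 52.8 * 2 = 105.6 kN

105.6


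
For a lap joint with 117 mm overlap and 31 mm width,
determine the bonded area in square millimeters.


Area = 117 * 31 = 3627 mm^2

3627


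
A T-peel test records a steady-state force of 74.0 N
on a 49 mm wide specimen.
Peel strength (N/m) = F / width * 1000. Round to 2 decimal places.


Peel strength = 74.0 / 49 * 1000
= 1510.20 N/m

1510.20


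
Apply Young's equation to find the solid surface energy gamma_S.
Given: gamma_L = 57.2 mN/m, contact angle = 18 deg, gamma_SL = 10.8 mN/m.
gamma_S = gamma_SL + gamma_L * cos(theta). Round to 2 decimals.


theta_rad = 18 * pi/180 = 0.314159
gamma_S = 10.8 + 57.2 * cos(0.314159)
= 65.20 mN/m

65.20


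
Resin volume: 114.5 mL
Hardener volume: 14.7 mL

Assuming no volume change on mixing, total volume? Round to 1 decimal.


V_total = 114.5 + 14.7 = 129.2 mL

129.2


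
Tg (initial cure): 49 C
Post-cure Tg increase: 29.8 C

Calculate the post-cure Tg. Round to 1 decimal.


Post-cure Tg = 49 + 29.8 = 78.8 C

78.8


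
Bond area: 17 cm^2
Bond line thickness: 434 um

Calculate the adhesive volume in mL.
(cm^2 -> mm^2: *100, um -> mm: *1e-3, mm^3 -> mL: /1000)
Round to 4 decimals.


V = 17*100 * 434*1e-3 / 1000
= 0.7378 mL

0.7378


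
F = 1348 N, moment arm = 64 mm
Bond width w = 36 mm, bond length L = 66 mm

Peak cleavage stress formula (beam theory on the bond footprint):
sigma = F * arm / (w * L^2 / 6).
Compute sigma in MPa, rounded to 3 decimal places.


sigma = (1348 * 64) / (36 * 4356 / 6)
= 86272 * 6 / 156816
= 517632 / 156816
= 3.301 MPa

3.301


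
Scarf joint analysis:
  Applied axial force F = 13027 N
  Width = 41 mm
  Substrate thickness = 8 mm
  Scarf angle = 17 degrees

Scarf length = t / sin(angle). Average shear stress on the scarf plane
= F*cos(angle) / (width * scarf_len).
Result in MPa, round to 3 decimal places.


Scarf length = 8 / sin(17 deg) = 27.3624 mm
cos(17 deg) = 0.956305
Shear = 13027 * 0.956305 / (41 * 27.3624)
= 11.105 MPa

11.105


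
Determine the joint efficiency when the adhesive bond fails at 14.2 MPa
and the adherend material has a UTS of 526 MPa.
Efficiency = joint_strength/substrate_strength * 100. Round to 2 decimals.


Joint efficiency = 14.2 / 526 * 100
= 2.70%

2.70


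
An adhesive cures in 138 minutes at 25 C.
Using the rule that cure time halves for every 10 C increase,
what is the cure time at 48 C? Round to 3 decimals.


Factor = 2^((48 - 25) / 10) = 4.9246
Cure time = 138 / 4.9246
= 28.023 minutes

28.023


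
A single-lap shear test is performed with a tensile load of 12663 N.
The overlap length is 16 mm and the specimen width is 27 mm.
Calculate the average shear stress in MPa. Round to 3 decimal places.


Shear stress = F / (overlap * width)
= 12663 / (16 * 27)
= 12663 / 432
= 29.313 MPa

29.313


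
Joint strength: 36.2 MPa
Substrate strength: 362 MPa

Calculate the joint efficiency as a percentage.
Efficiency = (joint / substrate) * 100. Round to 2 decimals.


Efficiency = (36.2 / 362) * 100 = 10.00%

10.00


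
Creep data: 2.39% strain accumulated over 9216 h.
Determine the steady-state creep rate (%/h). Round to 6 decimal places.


Rate = 2.39 / 9216 = 0.000259 %/h

0.000259


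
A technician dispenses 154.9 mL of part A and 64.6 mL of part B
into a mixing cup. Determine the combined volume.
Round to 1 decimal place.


Combined volume = 154.9 + 64.6
= 219.5 mL

219.5


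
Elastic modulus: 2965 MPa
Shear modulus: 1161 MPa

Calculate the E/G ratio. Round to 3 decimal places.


E / G = 2965 / 1161 = 2.554

2.554


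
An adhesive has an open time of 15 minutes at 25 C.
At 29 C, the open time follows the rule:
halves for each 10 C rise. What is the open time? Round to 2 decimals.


Factor = 2^((29-25)/10) = 1.3195
Open time = 15 / 1.3195 = 11.37 min

11.37


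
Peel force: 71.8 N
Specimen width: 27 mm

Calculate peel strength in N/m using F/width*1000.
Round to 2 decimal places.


Peel strength = 71.8 / 27 * 1000 = 2659.26 N/m

2659.26


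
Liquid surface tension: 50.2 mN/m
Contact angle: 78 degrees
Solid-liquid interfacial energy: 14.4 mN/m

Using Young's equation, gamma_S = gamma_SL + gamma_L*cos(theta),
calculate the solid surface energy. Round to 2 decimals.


gamma_S = 14.4 + 50.2 * cos(78)
= 24.84 mN/m

24.84


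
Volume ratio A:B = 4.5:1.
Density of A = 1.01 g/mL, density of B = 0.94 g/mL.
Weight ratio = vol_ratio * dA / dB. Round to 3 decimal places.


Wt ratio = 4.5 * 1.01 / 0.94
= 4.835

4.835


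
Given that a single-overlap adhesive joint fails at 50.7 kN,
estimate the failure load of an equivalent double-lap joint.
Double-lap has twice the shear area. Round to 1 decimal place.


Double-lap factor = 2
Expected load = 50.7 * 2 = 101.4 kN

101.4


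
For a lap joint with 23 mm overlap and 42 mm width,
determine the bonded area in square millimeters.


Area = 23 * 42 = 966 mm^2

966


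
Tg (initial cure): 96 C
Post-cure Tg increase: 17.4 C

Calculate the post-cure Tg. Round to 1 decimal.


Post-cure Tg = 96 + 17.4 = 113.4 C

113.4


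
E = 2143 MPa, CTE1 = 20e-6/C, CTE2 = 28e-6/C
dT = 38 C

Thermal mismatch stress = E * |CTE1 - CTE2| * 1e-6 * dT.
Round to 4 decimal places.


= 2143 * 8e-6 * 38
= 0.6515 MPa

0.6515


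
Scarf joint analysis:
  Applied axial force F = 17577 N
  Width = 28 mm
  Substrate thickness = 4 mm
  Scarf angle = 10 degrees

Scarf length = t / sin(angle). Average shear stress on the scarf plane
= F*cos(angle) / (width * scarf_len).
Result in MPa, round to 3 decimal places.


Scarf length = 4 / sin(10 deg) = 23.0351 mm
cos(10 deg) = 0.984808
Shear = 17577 * 0.984808 / (28 * 23.0351)
= 26.838 MPa

26.838


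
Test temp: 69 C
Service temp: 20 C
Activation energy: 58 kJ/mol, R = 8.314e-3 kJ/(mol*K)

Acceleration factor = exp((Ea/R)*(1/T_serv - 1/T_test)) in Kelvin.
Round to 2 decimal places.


AF = exp((58/0.008314)*(1/293.15 - 1/342.15))
= 30.21

30.21


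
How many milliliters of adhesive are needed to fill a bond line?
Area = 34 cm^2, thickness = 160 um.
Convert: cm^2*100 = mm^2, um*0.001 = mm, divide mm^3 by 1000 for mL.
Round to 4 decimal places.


= (34 * 100) * (160 * 0.001) / 1000
= 0.5440 mL

0.5440


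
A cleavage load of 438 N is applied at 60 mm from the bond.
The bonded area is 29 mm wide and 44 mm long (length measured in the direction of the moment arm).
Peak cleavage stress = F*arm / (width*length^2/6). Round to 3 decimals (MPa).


Moment = 438 * 60 = 26280 N*mm
Section modulus = 29 * 1936 / 6 = 56144 / 6 mm^3
Stress = 26280 / (56144 / 6) = 157680 / 56144
= 2.808 MPa

2.808


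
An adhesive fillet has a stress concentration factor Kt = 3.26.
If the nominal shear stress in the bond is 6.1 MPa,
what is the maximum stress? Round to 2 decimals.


Max stress = 6.1 * 3.26 = 19.89 MPa

19.89


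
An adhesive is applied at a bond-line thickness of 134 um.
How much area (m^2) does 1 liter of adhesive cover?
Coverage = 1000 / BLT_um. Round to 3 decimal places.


Coverage = 1000 / 134 = 7.463 m^2

7.463


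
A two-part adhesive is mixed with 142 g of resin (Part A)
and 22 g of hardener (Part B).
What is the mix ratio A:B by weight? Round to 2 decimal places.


Mix ratio = mass_A / mass_B
= 142 / 22
= 6.45

6.45


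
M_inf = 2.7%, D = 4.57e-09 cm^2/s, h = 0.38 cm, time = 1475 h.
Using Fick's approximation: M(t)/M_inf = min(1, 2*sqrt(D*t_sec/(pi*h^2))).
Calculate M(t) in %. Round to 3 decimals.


t = 5310000 s
ratio = min(1, 2*sqrt(4.57e-09*5310000/(pi*0.1444)))
= 0.462569
M(t) = 2.7 * 0.462569 = 1.249%

1.249


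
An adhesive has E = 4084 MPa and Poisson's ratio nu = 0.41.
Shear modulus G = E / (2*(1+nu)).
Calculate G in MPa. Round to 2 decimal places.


G = 4084 / (2*(1+0.41))
= 4084 / 2.82
= 1448.23 MPa

1448.23


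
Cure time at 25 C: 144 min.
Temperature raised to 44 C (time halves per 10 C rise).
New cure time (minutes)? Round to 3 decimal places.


Acceleration factor = 2^(19/10) = 3.7321
New time = 144 / 3.7321 = 38.584 min

38.584


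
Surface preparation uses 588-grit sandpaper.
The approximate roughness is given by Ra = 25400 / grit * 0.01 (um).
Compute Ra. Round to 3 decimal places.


Ra = 25400 / 588 * 0.01
= 254 / 588
= 0.432 um

0.432


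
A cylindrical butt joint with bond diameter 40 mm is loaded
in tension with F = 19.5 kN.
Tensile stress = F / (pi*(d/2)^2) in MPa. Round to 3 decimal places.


Area = pi * (40/2)^2 = 1256.6371 mm^2
Stress = 19.5*1000 / 1256.6371
= 15.518 MPa

15.518


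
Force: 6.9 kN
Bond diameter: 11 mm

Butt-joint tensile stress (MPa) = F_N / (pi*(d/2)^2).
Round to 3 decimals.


F_N = 6.9 * 1000 = 6900.0 N
A = pi*(5.5)^2 = 95.0332 mm^2
stress = 6900.0 / 95.0332 = 72.606 MPa

72.606


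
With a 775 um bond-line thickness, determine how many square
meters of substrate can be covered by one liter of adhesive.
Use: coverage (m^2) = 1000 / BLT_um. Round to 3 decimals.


Coverage = 1000 / 775 = 1.290 m^2

1.290


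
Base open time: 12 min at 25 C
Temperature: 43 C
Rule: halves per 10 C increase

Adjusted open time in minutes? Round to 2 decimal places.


Acceleration = 2^((43-25)/10) = 3.4822
Open time = 12 / 3.4822 = 3.45 min

3.45


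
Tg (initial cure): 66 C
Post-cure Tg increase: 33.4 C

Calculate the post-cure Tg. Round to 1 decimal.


Post-cure Tg = 66 + 33.4 = 99.4 C

99.4


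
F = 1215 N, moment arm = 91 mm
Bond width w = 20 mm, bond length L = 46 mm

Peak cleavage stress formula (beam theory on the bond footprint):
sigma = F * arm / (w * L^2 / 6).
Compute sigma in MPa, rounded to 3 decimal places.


sigma = (1215 * 91) / (20 * 2116 / 6)
= 110565 * 6 / 42320
= 663390 / 42320
= 15.676 MPa

15.676


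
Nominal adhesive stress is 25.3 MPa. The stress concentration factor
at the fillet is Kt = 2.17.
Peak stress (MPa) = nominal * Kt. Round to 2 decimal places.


Peak = 25.3 * 2.17 = 54.90 MPa

54.90


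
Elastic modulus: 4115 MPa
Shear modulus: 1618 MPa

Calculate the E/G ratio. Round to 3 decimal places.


E / G = 4115 / 1618 = 2.543

2.543


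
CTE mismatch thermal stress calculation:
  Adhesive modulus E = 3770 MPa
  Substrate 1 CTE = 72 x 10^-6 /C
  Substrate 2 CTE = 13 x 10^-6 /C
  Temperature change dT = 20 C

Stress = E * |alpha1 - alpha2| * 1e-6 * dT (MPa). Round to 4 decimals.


delta_alpha = |72 - 13| = 59 x 10^-6/C
Stress = 3770 * 59e-6 * 20
= 4.4486 MPa

4.4486


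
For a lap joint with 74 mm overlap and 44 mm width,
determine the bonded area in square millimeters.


Area = 74 * 44 = 3256 mm^2

3256


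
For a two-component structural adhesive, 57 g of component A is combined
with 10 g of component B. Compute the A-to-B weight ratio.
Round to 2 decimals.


Weight ratio A:B = 57 / 10
= 5.70

5.70


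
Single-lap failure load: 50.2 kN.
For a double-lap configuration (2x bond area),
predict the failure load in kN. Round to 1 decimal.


Failure load = 50.2 * 2 = 100.4 kN

100.4


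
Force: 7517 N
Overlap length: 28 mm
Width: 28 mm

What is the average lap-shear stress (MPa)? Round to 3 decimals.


Average shear stress = F / (overlap * width)
= 7517 / (28 * 28)
= 9.588 MPa

9.588


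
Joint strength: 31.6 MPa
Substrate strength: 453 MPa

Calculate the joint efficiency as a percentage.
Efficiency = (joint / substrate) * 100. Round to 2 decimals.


Efficiency = (31.6 / 453) * 100 = 6.98%

6.98


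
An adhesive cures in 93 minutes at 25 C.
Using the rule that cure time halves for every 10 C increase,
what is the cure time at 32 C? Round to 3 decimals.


Factor = 2^((32 - 25) / 10) = 1.6245
Cure time = 93 / 1.6245
= 57.248 minutes

57.248


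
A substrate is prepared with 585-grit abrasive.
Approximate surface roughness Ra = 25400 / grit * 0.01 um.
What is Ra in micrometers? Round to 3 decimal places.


Ra = 25400 / 585 * 0.01 = 0.434 um

0.434


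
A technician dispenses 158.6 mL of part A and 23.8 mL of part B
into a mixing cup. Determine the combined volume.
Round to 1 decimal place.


Combined volume = 158.6 + 23.8
= 182.4 mL

182.4


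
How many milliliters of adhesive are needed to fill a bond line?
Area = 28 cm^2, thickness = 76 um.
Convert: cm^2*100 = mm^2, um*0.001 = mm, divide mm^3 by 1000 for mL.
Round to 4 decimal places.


= (28 * 100) * (76 * 0.001) / 1000
= 0.2128 mL

0.2128


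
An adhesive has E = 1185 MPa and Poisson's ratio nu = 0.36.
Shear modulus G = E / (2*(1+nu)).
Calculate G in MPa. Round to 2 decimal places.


G = 1185 / (2*(1+0.36))
= 1185 / 2.72
= 435.66 MPa

435.66


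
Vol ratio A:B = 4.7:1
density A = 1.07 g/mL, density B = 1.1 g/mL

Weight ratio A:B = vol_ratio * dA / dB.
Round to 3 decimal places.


Weight ratio = 4.7 * 1.07 / 1.1
= 4.572

4.572


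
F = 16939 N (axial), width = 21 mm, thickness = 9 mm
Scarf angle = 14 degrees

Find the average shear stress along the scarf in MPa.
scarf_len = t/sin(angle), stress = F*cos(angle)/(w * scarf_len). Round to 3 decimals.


scarf_len = 9/sin(14 deg) = 37.2021
cos(14 deg) = 0.970296
stress = 16939*0.970296/(21*37.2021) = 21.038 MPa

21.038


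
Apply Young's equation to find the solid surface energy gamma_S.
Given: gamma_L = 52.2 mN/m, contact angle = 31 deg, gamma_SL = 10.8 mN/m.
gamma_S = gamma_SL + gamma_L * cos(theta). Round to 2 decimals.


theta_rad = 31 * pi/180 = 0.541052
gamma_S = 10.8 + 52.2 * cos(0.541052)
= 55.54 mN/m

55.54


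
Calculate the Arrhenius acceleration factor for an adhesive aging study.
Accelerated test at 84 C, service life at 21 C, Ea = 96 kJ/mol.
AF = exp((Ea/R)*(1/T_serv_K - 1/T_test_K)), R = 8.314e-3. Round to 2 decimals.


T_test = 357.15 K, T_serv = 294.15 K
Ea/R = 96 / 0.008314 = 11546.79
AF = exp(11546.79 * (1/294.15 - 1/357.15))
= 1016.79

1016.79


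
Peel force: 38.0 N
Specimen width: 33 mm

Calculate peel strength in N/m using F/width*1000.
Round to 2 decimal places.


Peel strength = 38.0 / 33 * 1000 = 1151.52 N/m

1151.52
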